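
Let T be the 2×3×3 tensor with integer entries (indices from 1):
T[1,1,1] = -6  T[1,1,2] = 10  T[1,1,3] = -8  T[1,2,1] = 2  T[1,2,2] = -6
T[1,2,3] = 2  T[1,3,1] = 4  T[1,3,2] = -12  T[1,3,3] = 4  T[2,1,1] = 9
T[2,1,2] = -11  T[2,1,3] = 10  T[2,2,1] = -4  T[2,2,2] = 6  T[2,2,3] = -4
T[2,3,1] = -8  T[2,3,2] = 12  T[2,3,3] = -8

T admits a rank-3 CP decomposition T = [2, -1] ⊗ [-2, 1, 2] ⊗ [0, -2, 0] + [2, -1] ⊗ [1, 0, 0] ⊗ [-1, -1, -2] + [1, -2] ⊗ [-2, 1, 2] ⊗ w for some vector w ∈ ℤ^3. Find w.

Subtract the known terms from T to get the rank-1 residual R = [1, -2] ⊗ [-2, 1, 2] ⊗ w, so R[i,j,k] = a[i]·b[j]·w[k]. Pick indices with nonzero a[1]·b[1] = (1)·(-2) = -2. Only the fibre through (1,1,·) is needed: R[1,1,:] = T[1,1,:] − Σₗ aₗ[1]bₗ[1]cₗ = [-6, 10, -8] − (2)·(-2)·[0, -2, 0] − (2)·(1)·[-1, -1, -2] = [-4, 4, -4]. Then w[k] = R[1,1,k] / -2 for each k, giving w = [-4, 4, -4] / -2 = [2, -2, 2].

w = [2, -2, 2]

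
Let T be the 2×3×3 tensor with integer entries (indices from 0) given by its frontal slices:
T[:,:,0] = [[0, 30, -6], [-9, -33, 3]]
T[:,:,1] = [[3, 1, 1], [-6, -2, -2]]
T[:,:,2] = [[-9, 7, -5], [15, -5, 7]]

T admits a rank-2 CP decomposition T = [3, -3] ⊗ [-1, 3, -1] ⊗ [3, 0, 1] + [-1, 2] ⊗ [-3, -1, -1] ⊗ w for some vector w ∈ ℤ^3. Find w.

Subtract the known terms from T to get the rank-1 residual R = [-1, 2] ⊗ [-3, -1, -1] ⊗ w, so R[i,j,k] = a[i]·b[j]·w[k]. Pick indices with nonzero a[0]·b[0] = (-1)·(-3) = 3. Only the fibre through (0,0,·) is needed: R[0,0,:] = T[0,0,:] − Σₗ aₗ[0]bₗ[0]cₗ = [0, 3, -9] − (3)·(-1)·[3, 0, 1] = [9, 3, -6]. Then w[k] = R[0,0,k] / 3 for each k, giving w = [9, 3, -6] / 3 = [3, 1, -2].

w = [3, 1, -2]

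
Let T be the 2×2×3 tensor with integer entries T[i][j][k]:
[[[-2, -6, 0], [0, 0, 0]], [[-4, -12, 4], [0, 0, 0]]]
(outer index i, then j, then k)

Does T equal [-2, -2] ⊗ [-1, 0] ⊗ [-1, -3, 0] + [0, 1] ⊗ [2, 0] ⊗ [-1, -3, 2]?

Yes

Reconstruct entrywise from the claimed factors. For example, T[1,1,1] = 0 and Σₗ aₗ[1]bₗ[1]cₗ[1] = (-2)·(0)·(-3) + (1)·(0)·(-3) = 0; checking all 12 entries, every one matches. The claim holds.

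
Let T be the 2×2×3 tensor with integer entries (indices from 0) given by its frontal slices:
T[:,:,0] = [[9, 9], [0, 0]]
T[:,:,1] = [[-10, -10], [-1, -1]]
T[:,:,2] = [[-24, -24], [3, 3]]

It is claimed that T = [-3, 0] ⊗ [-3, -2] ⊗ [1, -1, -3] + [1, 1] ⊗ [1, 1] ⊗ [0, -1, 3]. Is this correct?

No

Reconstruct entry (0,1,0) from the claimed factors: Σₗ aₗ[0]bₗ[1]cₗ[0] = (-3)·(-2)·(1) + (1)·(1)·(0) = 6, but T[0,1,0] = 9. The claim is false.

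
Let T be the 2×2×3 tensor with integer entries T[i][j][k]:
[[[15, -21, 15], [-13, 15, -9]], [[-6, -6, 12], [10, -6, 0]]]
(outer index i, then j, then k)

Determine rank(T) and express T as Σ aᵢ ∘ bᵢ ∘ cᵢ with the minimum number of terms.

rank(T) = 2

Lower bound: the mode-2 unfolding of T (rows indexed by j, columns by (i,k) = (0,0), (0,1), (0,2), (1,0), (1,1), (1,2)) is [[15, -21, 15, -6, -6, 12], [-13, 15, -9, 10, -6, 0]].
There the 2×2 minor on rows j ∈ {0, 1}, columns (i,k) ∈ {(0,0), (0,1)} is det [[15, -21], [-13, 15]] = -48 ≠ 0, so this unfolding has rank ≥ 2; CP rank is at least every unfolding rank, so rank(T) ≥ 2. (Unfolding ranks only ever bound the CP rank from below — rank(T) can be strictly larger than all of them — so the matching upper bound has to come from an explicit 2-term decomposition.)
Upper bound — finding two terms. Write S_k = T[:,:,k] for the frontal slices: S₀ = [[15, -13], [-6, 10]], S₁ = [[-21, 15], [-6, -6]], S₂ = [[15, -9], [12, 0]].
If T = a₁ ∘ b₁ ∘ c₁ + a₂ ∘ b₂ ∘ c₂ then each S_k = c₁[k]·a₁b₁ᵀ + c₂[k]·a₂b₂ᵀ. S₀ and S₁ are linearly independent, so a₁b₁ᵀ and a₂b₂ᵀ must span the same plane of matrices: they are the rank-1 matrices of the form x·S₀ + y·S₁.
det(x·S₀ + y·S₁) is 72·x² − 288·xy + 216·y² = 72·(x − 3·y)(x − y), vanishing at (x:y) = (3:1) and (1:1).
M₁ = 3·S₀ + S₁ = [[24, -24], [-24, 24]] = 24·(1, -1)(1, -1)ᵀ and M₂ = S₀ + S₁ = [[-6, 2], [-12, 4]] = (-2)·(1, 2)(3, -1)ᵀ, so take a₁ = (1, -1), b₁ = (1, -1), a₂ = (1, 2), b₂ = (3, -1).
Each slice is an integer combination of E₁ = a₁b₁ᵀ and E₂ = a₂b₂ᵀ: S₀ = 12·E₁ + E₂, S₁ = −12·E₁ − 3·E₂, S₂ = 6·E₁ + 3·E₂; reading off coefficients, c₁ = (12, -12, 6) and c₂ = (1, -3, 3).
Hence T = (1, -1) ∘ (1, -1) ∘ (12, -12, 6) + (1, 2) ∘ (3, -1) ∘ (1, -3, 3), so rank(T) ≤ 2.
These bounds meet, so rank(T) = 2.
Check entry T[1,1,0] = 10: (-1)·(-1)·(12) + (2)·(-1)·(1) = 10.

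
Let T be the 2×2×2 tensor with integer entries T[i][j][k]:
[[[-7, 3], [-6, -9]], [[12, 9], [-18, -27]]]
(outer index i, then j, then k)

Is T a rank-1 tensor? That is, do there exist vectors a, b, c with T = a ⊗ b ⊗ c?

The mode-3 unfolding of T (rows indexed by k, columns by (i,j) = (0,0), (0,1), (1,0), (1,1)) is [[-7, -6, 12, -18], [3, -9, 9, -27]].
There the 2×2 minor on rows k ∈ {0, 1}, columns (i,j) ∈ {(0,0), (0,1)} is det [[-7, -6], [3, -9]] = 81 ≠ 0, so this unfolding has rank ≥ 2; CP rank is at least every unfolding rank, so rank(T) ≥ 2.
In particular rank(T) ≥ 2 > 1, so T is not rank-1.

No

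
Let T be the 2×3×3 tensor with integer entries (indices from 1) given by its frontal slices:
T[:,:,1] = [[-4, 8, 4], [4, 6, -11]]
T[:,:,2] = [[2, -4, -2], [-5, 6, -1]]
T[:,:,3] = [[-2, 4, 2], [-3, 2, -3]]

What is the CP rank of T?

Lower bound: the mode-2 unfolding of T (rows indexed by j, columns by (i,k) = (1,1), (1,2), (1,3), (2,1), (2,2), (2,3)) is [[-4, 2, -2, 4, -5, -3], [8, -4, 4, 6, 6, 2], [4, -2, 2, -11, -1, -3]].
There the 3×3 minor on rows j ∈ {1, 2, 3}, columns (i,k) ∈ {(1,1), (2,1), (2,2)} is det [[-4, 4, -5], [8, 6, 6], [4, -11, -1]] = 448 ≠ 0, so this unfolding has rank ≥ 3; CP rank is at least every unfolding rank, so rank(T) ≥ 3. (This is only a lower bound: in general the CP rank may exceed every unfolding rank, so we still need to exhibit 3 rank-1 terms summing to T.)
Upper bound: T is a sum of 3 rank-1 terms, T = [0, 1] ⊗ [1, 2, -2] ⊗ [4, 0, 0] + [0, 1] ⊗ [2, -2, 1] ⊗ [-1, -2, -2] + [2, -1] ⊗ [1, -2, -1] ⊗ [-2, 1, -1] (written with every a and b primitive with positive leading entry and the scale carried by c; CP decompositions are not unique, and this one is verified by expanding entrywise), so rank(T) ≤ 3.
These bounds meet, so rank(T) = 3.

3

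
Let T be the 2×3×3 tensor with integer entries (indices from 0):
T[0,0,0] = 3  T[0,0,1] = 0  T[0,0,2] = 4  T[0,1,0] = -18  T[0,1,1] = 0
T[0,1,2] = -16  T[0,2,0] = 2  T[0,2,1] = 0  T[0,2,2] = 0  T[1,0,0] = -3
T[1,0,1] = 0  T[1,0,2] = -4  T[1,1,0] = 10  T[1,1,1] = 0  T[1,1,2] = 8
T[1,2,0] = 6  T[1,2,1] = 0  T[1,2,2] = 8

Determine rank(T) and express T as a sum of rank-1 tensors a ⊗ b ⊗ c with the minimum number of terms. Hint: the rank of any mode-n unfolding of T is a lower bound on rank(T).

Lower bound: the mode-2 unfolding of T (rows indexed by j, columns by (i,k) = (0,0), (0,1), (0,2), (1,0), (1,1), (1,2)) is [[3, 0, 4, -3, 0, -4], [-18, 0, -16, 10, 0, 8], [2, 0, 0, 6, 0, 8]].
There the 3×3 minor on rows j ∈ {0, 1, 2}, columns (i,k) ∈ {(0,0), (0,2), (1,0)} is det [[3, 4, -3], [-18, -16, 10], [2, 0, 6]] = 128 ≠ 0, so this unfolding has rank ≥ 3; CP rank is at least every unfolding rank, so rank(T) ≥ 3. (Flattening ranks never certify an upper bound on CP rank; for that we must actually write T with 3 rank-1 terms.)
Upper bound: T is a sum of 3 rank-1 terms, T = [1, -1] ⊗ [1, -2, -2] ⊗ [4, 0, 4] + [1, -1] ⊗ [1, 2, -2] ⊗ [-1, 0, 0] + [1, 0] ⊗ [0, 1, -1] ⊗ [-8, 0, -8] (one valid choice — decompositions are not unique — normalised so each a, b is primitive with positive first nonzero entry; check it by expanding all entries), so rank(T) ≤ 3.
These bounds meet, so rank(T) = 3.

rank(T) = 3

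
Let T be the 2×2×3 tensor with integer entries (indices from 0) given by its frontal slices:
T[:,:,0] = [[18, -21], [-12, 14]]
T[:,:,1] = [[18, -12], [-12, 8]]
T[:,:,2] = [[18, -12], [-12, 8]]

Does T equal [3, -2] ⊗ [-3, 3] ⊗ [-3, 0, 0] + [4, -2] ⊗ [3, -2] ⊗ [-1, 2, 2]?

No

Reconstruct entry (0,0,0) from the claimed factors: Σₗ aₗ[0]bₗ[0]cₗ[0] = (3)·(-3)·(-3) + (4)·(3)·(-1) = 15, but T[0,0,0] = 18. The claim is false.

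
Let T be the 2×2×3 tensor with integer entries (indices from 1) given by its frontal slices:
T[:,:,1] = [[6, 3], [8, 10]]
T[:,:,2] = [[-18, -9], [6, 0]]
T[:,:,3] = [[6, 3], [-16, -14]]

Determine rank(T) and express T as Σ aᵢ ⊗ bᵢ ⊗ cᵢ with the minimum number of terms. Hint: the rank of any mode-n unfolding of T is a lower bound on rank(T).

rank(T) = 2

Lower bound: the mode-3 unfolding of T (rows indexed by k, columns by (i,j) = (1,1), (1,2), (2,1), (2,2)) is [[6, 3, 8, 10], [-18, -9, 6, 0], [6, 3, -16, -14]].
There the 2×2 minor on rows k ∈ {1, 2}, columns (i,j) ∈ {(1,1), (2,1)} is det [[6, 8], [-18, 6]] = 180 ≠ 0, so this unfolding has rank ≥ 2; CP rank is at least every unfolding rank, so rank(T) ≥ 2. (Flattening ranks never certify an upper bound on CP rank; for that we must actually write T with 2 rank-1 terms.)
Upper bound — finding two terms. Write S_k = T[:,:,k] for the frontal slices: S₁ = [[6, 3], [8, 10]], S₂ = [[-18, -9], [6, 0]], S₃ = [[6, 3], [-16, -14]].
If T = a₁ ⊗ b₁ ⊗ c₁ + a₂ ⊗ b₂ ⊗ c₂ then each S_k = c₁[k]·a₁b₁ᵀ + c₂[k]·a₂b₂ᵀ. S₁ and S₂ are linearly independent, so a₁b₁ᵀ and a₂b₂ᵀ must span the same plane of matrices: they are the rank-1 matrices of the form x·S₁ + y·S₂.
det(x·S₁ + y·S₂) is 36·x² − 126·xy + 54·y² = 18·(x − 3·y)(2·x − y), vanishing at (x:y) = (3:1) and (1:2).
M₁ = 3·S₁ + S₂ = [[0, 0], [30, 30]] = 30·[0, 1][1, 1]ᵀ and M₂ = S₁ + 2·S₂ = [[-30, -15], [20, 10]] = (-5)·[3, -2][2, 1]ᵀ, so take a₁ = [0, 1], b₁ = [1, 1], a₂ = [3, -2], b₂ = [2, 1].
Each slice is an integer combination of E₁ = a₁b₁ᵀ and E₂ = a₂b₂ᵀ: S₁ = 12·E₁ + E₂, S₂ = −6·E₁ − 3·E₂, S₃ = −12·E₁ + E₂; reading off coefficients, c₁ = [12, -6, -12] and c₂ = [1, -3, 1].
Hence T = [0, 1] ⊗ [1, 1] ⊗ [12, -6, -12] + [3, -2] ⊗ [2, 1] ⊗ [1, -3, 1], so rank(T) ≤ 2.
These bounds meet, so rank(T) = 2.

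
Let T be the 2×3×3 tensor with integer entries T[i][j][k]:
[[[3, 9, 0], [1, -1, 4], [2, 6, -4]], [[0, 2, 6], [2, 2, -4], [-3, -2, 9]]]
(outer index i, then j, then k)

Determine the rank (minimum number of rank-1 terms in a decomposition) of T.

3

Lower bound: in the mode-2 unfolding of T (rows indexed by j, columns by (i,k)) the 3×3 minor on rows j ∈ {0, 1, 2}, columns (i,k) ∈ {(0,0), (0,1), (0,2)} is det [[3, 9, 0], [1, -1, 4], [2, 6, -4]] = 48 ≠ 0, so that unfolding has rank ≥ 3 and hence rank(T) ≥ 3 (CP rank is at least every unfolding rank, though it can be larger).
Upper bound: T is a sum of 3 rank-1 terms, T = [1, -2] ⊗ [1, -1, 2] ⊗ [1, 1, -2] + [1, 0] ⊗ [1, -1, 1] ⊗ [-2, 0, -2] + [2, 1] ⊗ [2, 0, 1] ⊗ [1, 2, 1] (written with every a and b primitive with positive leading entry and the scale carried by c; CP decompositions are not unique, and this one is verified by expanding entrywise), so rank(T) ≤ 3.
These bounds meet, so rank(T) = 3.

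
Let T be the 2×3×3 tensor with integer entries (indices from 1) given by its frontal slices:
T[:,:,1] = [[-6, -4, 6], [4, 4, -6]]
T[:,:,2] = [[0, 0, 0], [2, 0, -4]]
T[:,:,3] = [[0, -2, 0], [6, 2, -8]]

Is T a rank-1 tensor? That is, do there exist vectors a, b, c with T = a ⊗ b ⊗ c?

No

The mode-2 unfolding of T (rows indexed by j, columns by (i,k) = (1,1), (1,2), (1,3), (2,1), (2,2), (2,3)) is [[-6, 0, 0, 4, 2, 6], [-4, 0, -2, 4, 0, 2], [6, 0, 0, -6, -4, -8]].
There the 3×3 minor on rows j ∈ {1, 2, 3}, columns (i,k) ∈ {(1,1), (1,3), (2,1)} is det [[-6, 0, 4], [-4, -2, 4], [6, 0, -6]] = -24 ≠ 0, so this unfolding has rank ≥ 3; CP rank is at least every unfolding rank, so rank(T) ≥ 3.
In particular rank(T) ≥ 3 > 1, so T is not rank-1.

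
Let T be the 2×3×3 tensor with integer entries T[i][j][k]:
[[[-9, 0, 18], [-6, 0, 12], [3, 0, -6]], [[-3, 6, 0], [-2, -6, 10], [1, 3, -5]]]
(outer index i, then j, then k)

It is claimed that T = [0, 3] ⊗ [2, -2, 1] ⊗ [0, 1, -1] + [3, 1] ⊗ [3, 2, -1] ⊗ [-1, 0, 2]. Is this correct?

Reconstruct entrywise from the claimed factors. For example, T[1,0,1] = 6 and Σₗ aₗ[1]bₗ[0]cₗ[1] = (3)·(2)·(1) + (1)·(3)·(0) = 6; checking all 18 entries, every one matches. The claim holds.

Yes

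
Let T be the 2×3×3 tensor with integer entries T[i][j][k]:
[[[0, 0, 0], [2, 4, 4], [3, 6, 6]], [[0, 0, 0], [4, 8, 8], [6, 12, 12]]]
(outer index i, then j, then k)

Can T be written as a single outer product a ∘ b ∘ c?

If T = a ∘ b ∘ c then every fibre of T is a multiple of the corresponding factor, so read the factors off the fibres through the nonzero entry T[0,1,0] = 2.
The mode-1 fibre T[:,1,0] = [2, 4] gives a = [1, 2] (primitive direction); the mode-2 fibre T[0,:,0] = [0, 2, 3] gives b = [0, 2, 3]; then c[k] = T[0,1,k] / (a[0]·b[1]) = [2, 4, 4] / 2 = [1, 2, 2].
Expanding [1, 2] ∘ [0, 2, 3] ∘ [1, 2, 2] reproduces all 18 entries of T, so T = [1, 2] ∘ [0, 2, 3] ∘ [1, 2, 2] and rank(T) ≤ 1.
Equivalently every frontal slice T[:,:,k] is c[k] times the rank-1 matrix [1, 2] ∘ [0, 2, 3]. So T has rank 1 (it is nonzero).

Yes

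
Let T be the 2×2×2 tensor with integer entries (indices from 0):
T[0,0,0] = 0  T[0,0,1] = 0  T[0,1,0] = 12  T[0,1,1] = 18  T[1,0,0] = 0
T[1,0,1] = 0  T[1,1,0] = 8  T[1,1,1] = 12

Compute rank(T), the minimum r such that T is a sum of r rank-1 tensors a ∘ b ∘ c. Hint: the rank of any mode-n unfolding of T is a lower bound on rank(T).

1

Lower bound: T ≠ 0 (e.g. T[0,1,0] = 12), so rank(T) ≥ 1.
Upper bound: the mode-1 fibre T[:,1,0] = [12, 8] gives a = [3, 2] (primitive direction); the mode-2 fibre T[0,:,0] = [0, 12] gives b = [0, 1]; then c[k] = T[0,1,k] / (a[0]·b[1]) = [12, 18] / 3 = [4, 6].
Expanding [3, 2] ∘ [0, 1] ∘ [4, 6] reproduces all 8 entries of T, so T = [3, 2] ∘ [0, 1] ∘ [4, 6] and rank(T) ≤ 1.
These bounds meet, so rank(T) = 1.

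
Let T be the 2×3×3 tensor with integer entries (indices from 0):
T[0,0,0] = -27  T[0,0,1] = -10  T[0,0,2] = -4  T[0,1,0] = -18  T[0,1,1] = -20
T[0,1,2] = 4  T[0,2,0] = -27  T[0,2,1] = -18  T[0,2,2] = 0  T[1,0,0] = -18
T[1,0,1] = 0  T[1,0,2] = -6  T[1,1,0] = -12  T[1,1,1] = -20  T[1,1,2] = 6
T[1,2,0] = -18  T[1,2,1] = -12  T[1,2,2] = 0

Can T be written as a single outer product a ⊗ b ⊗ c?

No

The mode-2 unfolding of T (rows indexed by j, columns by (i,k) = (0,0), (0,1), (0,2), (1,0), (1,1), (1,2)) is [[-27, -10, -4, -18, 0, -6], [-18, -20, 4, -12, -20, 6], [-27, -18, 0, -18, -12, 0]].
There the 2×2 minor on rows j ∈ {0, 1}, columns (i,k) ∈ {(0,0), (0,1)} is det [[-27, -10], [-18, -20]] = 360 ≠ 0, so this unfolding has rank ≥ 2; CP rank is at least every unfolding rank, so rank(T) ≥ 2.
In particular rank(T) ≥ 2 > 1, so T is not rank-1.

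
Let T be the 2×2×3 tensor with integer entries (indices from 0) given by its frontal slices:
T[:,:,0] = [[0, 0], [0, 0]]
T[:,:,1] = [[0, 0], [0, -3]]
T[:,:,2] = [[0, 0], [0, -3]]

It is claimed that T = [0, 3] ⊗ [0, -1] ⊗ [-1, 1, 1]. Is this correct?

No

Reconstruct entry (1,1,0) from the claimed factors: Σₗ aₗ[1]bₗ[1]cₗ[0] = (3)·(-1)·(-1) = 3, but T[1,1,0] = 0. The claim is false.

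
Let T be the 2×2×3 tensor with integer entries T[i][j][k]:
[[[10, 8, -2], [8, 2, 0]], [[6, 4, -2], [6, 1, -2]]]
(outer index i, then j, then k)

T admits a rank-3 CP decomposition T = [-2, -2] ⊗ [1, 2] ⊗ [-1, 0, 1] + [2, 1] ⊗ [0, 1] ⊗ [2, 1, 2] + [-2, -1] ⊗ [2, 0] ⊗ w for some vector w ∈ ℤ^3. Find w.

w = [-2, -2, 0]

Subtract the known terms from T to get the rank-1 residual R = [-2, -1] ⊗ [2, 0] ⊗ w, so R[i,j,k] = a[i]·b[j]·w[k]. Pick indices with nonzero a[0]·b[0] = (-2)·(2) = -4. Only the fibre through (0,0,·) is needed: R[0,0,:] = T[0,0,:] − Σₗ aₗ[0]bₗ[0]cₗ = [10, 8, -2] − (-2)·(1)·[-1, 0, 1] − (2)·(0)·[2, 1, 2] = [8, 8, 0]. Then w[k] = R[0,0,k] / -4 for each k, giving w = [8, 8, 0] / -4 = [-2, -2, 0].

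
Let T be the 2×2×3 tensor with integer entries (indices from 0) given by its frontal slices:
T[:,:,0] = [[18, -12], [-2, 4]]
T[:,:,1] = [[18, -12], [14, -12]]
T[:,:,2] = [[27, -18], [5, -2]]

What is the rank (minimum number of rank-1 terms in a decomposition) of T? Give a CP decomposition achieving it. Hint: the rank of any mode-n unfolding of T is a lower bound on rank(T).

Lower bound: in the mode-2 unfolding of T (rows indexed by j, columns by (i,k)) the 2×2 minor on rows j ∈ {0, 1}, columns (i,k) ∈ {(0,0), (1,0)} is det [[18, -2], [-12, 4]] = 48 ≠ 0, so that unfolding has rank ≥ 2 and hence rank(T) ≥ 2 (CP rank is at least every unfolding rank, though it can be larger).
Upper bound: with S_k = T[:,:,k], the two rank-1 terms a₁b₁ᵀ, a₂b₂ᵀ are the rank-1 members of the pencil x·S₀ + y·S₁.
det(x·S₀ + y·S₁) is 48·x² − 48·y² = 48·(x − y)(x + y), vanishing at (x:y) = (1:1) and (1:-1).
M₁ = S₀ + S₁ = [[36, -24], [12, -8]] = 4·[3, 1][3, -2]ᵀ and M₂ = S₀ − S₁ = [[0, 0], [-16, 16]] = (-16)·[0, 1][1, -1]ᵀ, so take a₁ = [3, 1], b₁ = [3, -2], a₂ = [0, 1], b₂ = [1, -1].
Each slice is an integer combination of E₁ = a₁b₁ᵀ and E₂ = a₂b₂ᵀ: S₀ = 2·E₁ − 8·E₂, S₁ = 2·E₁ + 8·E₂, S₂ = 3·E₁ − 4·E₂; reading off coefficients, c₁ = [2, 2, 3] and c₂ = [-8, 8, -4].
Hence T = [3, 1] ⊗ [3, -2] ⊗ [2, 2, 3] + [0, 1] ⊗ [1, -1] ⊗ [-8, 8, -4], so rank(T) ≤ 2.
These bounds meet, so rank(T) = 2.

rank(T) = 2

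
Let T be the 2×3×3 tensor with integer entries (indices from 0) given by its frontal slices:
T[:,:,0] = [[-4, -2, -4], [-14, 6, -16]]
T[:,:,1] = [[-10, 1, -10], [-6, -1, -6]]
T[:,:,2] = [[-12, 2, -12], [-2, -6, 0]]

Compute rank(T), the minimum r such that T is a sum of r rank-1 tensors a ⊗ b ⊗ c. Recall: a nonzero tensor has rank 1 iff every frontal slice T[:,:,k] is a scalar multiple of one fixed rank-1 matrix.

Lower bound: in the mode-3 unfolding of T (rows indexed by k, columns by (i,j)) the 3×3 minor on rows k ∈ {0, 1, 2}, columns (i,j) ∈ {(0,0), (0,1), (1,0)} is det [[-4, -2, -14], [-10, 1, -6], [-12, 2, -2]] = -32 ≠ 0, so that unfolding has rank ≥ 3 and hence rank(T) ≥ 3 (CP rank is at least every unfolding rank, though it can be larger).
Upper bound: T is a sum of 3 rank-1 terms, T = [0, 1] ⊗ [1, -2, 2] ⊗ [-2, 0, 2] + [1, -1] ⊗ [2, -1, 2] ⊗ [2, -1, -2] + [1, 1] ⊗ [1, 0, 1] ⊗ [-8, -8, -8] (written with every a and b primitive with positive leading entry and the scale carried by c; CP decompositions are not unique, and this one is verified by expanding entrywise), so rank(T) ≤ 3.
These bounds meet, so rank(T) = 3.

3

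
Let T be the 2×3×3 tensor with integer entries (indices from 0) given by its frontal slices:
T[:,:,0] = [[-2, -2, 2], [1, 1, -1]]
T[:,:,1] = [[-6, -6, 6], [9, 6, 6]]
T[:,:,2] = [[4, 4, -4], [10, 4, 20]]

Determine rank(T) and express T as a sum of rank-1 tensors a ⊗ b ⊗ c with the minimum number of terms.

rank(T) = 2

Lower bound: the mode-3 unfolding of T (rows indexed by k, columns by (i,j) = (0,0), (0,1), (0,2), (1,0), (1,1), (1,2)) is [[-2, -2, 2, 1, 1, -1], [-6, -6, 6, 9, 6, 6], [4, 4, -4, 10, 4, 20]].
There the 2×2 minor on rows k ∈ {0, 1}, columns (i,j) ∈ {(0,0), (1,0)} is det [[-2, 1], [-6, 9]] = -12 ≠ 0, so this unfolding has rank ≥ 2; CP rank is at least every unfolding rank, so rank(T) ≥ 2. (Unfolding ranks only ever bound the CP rank from below — rank(T) can be strictly larger than all of them — so the matching upper bound has to come from an explicit 2-term decomposition.)
Upper bound — finding two terms. Write S_k = T[:,:,k] for the frontal slices: S₀ = [[-2, -2, 2], [1, 1, -1]], S₁ = [[-6, -6, 6], [9, 6, 6]], S₂ = [[4, 4, -4], [10, 4, 20]].
If T = a₁ ⊗ b₁ ⊗ c₁ + a₂ ⊗ b₂ ⊗ c₂ then each S_k = c₁[k]·a₁b₁ᵀ + c₂[k]·a₂b₂ᵀ. S₀ and S₁ are linearly independent, so a₁b₁ᵀ and a₂b₂ᵀ must span the same plane of matrices: they are the rank-1 matrices of the form x·S₀ + y·S₁.
The 2×2 minor of x·S₀ + y·S₁ on rows {0,1}, columns {0,1} is 6·xy + 18·y² = 6·(x + 3·y)(y), vanishing at (x:y) = (3:-1) and (1:0).
M₁ = 3·S₀ − S₁ = [[0, 0, 0], [-6, -3, -9]] = (-3)·[0, 1][2, 1, 3]ᵀ and M₂ = S₀ = [[-2, -2, 2], [1, 1, -1]] = −[2, -1][1, 1, -1]ᵀ, so take a₁ = [0, 1], b₁ = [2, 1, 3], a₂ = [2, -1], b₂ = [1, 1, -1].
Each slice is an integer combination of E₁ = a₁b₁ᵀ and E₂ = a₂b₂ᵀ: S₀ = −E₂, S₁ = 3·E₁ − 3·E₂, S₂ = 6·E₁ + 2·E₂; reading off coefficients, c₁ = [0, 3, 6] and c₂ = [-1, -3, 2].
Hence T = [0, 1] ⊗ [2, 1, 3] ⊗ [0, 3, 6] + [2, -1] ⊗ [1, 1, -1] ⊗ [-1, -3, 2], so rank(T) ≤ 2.
These bounds meet, so rank(T) = 2.
Check entry T[1,0,1] = 9: (1)·(2)·(3) + (-1)·(1)·(-3) = 9.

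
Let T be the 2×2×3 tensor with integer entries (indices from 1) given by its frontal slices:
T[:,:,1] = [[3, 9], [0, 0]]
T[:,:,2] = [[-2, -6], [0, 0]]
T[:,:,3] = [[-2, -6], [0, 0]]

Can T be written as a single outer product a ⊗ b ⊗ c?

Yes

If T = a ⊗ b ⊗ c then every fibre of T is a multiple of the corresponding factor, so read the factors off the fibres through the nonzero entry T[1,1,1] = 3.
The mode-1 fibre T[:,1,1] = [3, 0] gives a = [1, 0] (primitive direction); the mode-2 fibre T[1,:,1] = [3, 9] gives b = [1, 3]; then c[k] = T[1,1,k] / (a[1]·b[1]) = [3, -2, -2] / 1 = [3, -2, -2].
Expanding [1, 0] ⊗ [1, 3] ⊗ [3, -2, -2] reproduces all 12 entries of T, so T = [1, 0] ⊗ [1, 3] ⊗ [3, -2, -2] and rank(T) ≤ 1.
Equivalently every frontal slice T[:,:,k] is c[k] times the rank-1 matrix [1, 0] ⊗ [1, 3]. So T has rank 1 (it is nonzero).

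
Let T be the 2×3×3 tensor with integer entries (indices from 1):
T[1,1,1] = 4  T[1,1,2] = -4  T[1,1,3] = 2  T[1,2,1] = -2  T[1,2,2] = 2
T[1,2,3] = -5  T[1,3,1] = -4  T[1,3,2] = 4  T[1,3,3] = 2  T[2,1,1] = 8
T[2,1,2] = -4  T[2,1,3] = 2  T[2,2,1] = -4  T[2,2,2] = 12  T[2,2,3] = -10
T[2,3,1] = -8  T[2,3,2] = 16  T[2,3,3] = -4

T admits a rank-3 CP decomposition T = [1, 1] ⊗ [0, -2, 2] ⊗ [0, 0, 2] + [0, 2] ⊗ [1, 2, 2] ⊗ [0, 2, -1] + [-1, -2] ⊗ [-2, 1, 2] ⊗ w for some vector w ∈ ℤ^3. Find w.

w = [2, -2, 1]

Subtract the known terms from T to get the rank-1 residual R = [-1, -2] ⊗ [-2, 1, 2] ⊗ w, so R[i,j,k] = a[i]·b[j]·w[k]. Pick indices with nonzero a[1]·b[1] = (-1)·(-2) = 2. Only the fibre through (1,1,·) is needed: R[1,1,:] = T[1,1,:] − Σₗ aₗ[1]bₗ[1]cₗ = [4, -4, 2] − (1)·(0)·[0, 0, 2] − (0)·(1)·[0, 2, -1] = [4, -4, 2]. Then w[k] = R[1,1,k] / 2 for each k, giving w = [4, -4, 2] / 2 = [2, -2, 1].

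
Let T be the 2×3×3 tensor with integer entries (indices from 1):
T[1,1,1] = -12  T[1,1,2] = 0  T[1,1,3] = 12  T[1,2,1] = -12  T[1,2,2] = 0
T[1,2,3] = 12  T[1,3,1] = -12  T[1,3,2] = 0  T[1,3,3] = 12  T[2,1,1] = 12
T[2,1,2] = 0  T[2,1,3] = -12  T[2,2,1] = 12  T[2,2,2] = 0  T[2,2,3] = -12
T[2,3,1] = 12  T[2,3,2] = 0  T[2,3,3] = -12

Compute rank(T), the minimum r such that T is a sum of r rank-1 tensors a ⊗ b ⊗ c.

1

Lower bound: T ≠ 0 (e.g. T[1,1,1] = -12), so rank(T) ≥ 1.
Upper bound: if T = a ⊗ b ⊗ c then every fibre of T is a multiple of the corresponding factor, so read the factors off the fibres through the nonzero entry T[1,1,1] = -12.
The mode-1 fibre T[:,1,1] = [-12, 12] gives a = [1, -1] (primitive direction); the mode-2 fibre T[1,:,1] = [-12, -12, -12] gives b = [1, 1, 1]; then c[k] = T[1,1,k] / (a[1]·b[1]) = [-12, 0, 12] / 1 = [-12, 0, 12].
Expanding [1, -1] ⊗ [1, 1, 1] ⊗ [-12, 0, 12] reproduces all 18 entries of T, so T = [1, -1] ⊗ [1, 1, 1] ⊗ [-12, 0, 12] and rank(T) ≤ 1.
These bounds meet, so rank(T) = 1.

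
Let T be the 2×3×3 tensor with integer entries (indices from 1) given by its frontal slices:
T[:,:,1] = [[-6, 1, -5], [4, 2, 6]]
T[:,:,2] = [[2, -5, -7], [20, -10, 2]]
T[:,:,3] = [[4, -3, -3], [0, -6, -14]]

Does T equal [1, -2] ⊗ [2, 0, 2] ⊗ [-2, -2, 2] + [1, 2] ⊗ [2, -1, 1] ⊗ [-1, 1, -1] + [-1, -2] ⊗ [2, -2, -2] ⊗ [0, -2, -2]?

No

Reconstruct entry (1,1,3) from the claimed factors: Σₗ aₗ[1]bₗ[1]cₗ[3] = (1)·(2)·(2) + (1)·(2)·(-1) + (-1)·(2)·(-2) = 6, but T[1,1,3] = 4. The claim is false.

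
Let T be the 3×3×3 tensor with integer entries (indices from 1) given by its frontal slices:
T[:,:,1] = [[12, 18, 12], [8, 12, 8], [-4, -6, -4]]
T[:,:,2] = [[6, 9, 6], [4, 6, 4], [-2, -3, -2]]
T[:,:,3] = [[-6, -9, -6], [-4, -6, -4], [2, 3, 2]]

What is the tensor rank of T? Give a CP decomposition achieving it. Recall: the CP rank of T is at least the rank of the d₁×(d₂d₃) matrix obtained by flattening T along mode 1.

rank(T) = 1

Lower bound: T ≠ 0 (e.g. T[1,1,1] = 12), so rank(T) ≥ 1.
Upper bound: if T = a ⊗ b ⊗ c then every fibre of T is a multiple of the corresponding factor, so read the factors off the fibres through the nonzero entry T[1,1,1] = 12.
The mode-1 fibre T[:,1,1] = [12, 8, -4] gives a = [3, 2, -1] (primitive direction); the mode-2 fibre T[1,:,1] = [12, 18, 12] gives b = [2, 3, 2]; then c[k] = T[1,1,k] / (a[1]·b[1]) = [12, 6, -6] / 6 = [2, 1, -1].
Expanding [3, 2, -1] ⊗ [2, 3, 2] ⊗ [2, 1, -1] reproduces all 27 entries of T, so T = [3, 2, -1] ⊗ [2, 3, 2] ⊗ [2, 1, -1] and rank(T) ≤ 1.
These bounds meet, so rank(T) = 1.
Check entry T[3,1,3] = 2: (-1)·(2)·(-1) = 2.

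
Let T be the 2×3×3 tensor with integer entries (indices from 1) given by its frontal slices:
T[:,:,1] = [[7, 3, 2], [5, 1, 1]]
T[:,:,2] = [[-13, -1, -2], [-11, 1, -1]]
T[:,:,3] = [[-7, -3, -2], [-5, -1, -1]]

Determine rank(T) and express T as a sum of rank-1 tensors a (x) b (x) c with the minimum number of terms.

Lower bound: the mode-3 unfolding of T (rows indexed by k, columns by (i,j) = (1,1), (1,2), (1,3), (2,1), (2,2), (2,3)) is [[7, 3, 2, 5, 1, 1], [-13, -1, -2, -11, 1, -1], [-7, -3, -2, -5, -1, -1]].
There the 2×2 minor on rows k ∈ {1, 2}, columns (i,j) ∈ {(1,1), (1,2)} is det [[7, 3], [-13, -1]] = 32 ≠ 0, so this unfolding has rank ≥ 2; CP rank is at least every unfolding rank, so rank(T) ≥ 2. (Flattening ranks never certify an upper bound on CP rank; for that we must actually write T with 2 rank-1 terms.)
Upper bound — finding two terms. Write S_k = T[:,:,k] for the frontal slices: S₁ = [[7, 3, 2], [5, 1, 1]], S₂ = [[-13, -1, -2], [-11, 1, -1]], S₃ = [[-7, -3, -2], [-5, -1, -1]].
If T = a₁ (x) b₁ (x) c₁ + a₂ (x) b₂ (x) c₂ then each S_k = c₁[k]·a₁b₁ᵀ + c₂[k]·a₂b₂ᵀ. S₁ and S₂ are linearly independent, so a₁b₁ᵀ and a₂b₂ᵀ must span the same plane of matrices: they are the rank-1 matrices of the form x·S₁ + y·S₂.
The 2×2 minor of x·S₁ + y·S₂ on rows {1,2}, columns {1,2} is −8·x² + 32·xy − 24·y² = (-8)·(x − 3·y)(x − y), vanishing at (x:y) = (3:1) and (1:1).
M₁ = 3·S₁ + S₂ = [[8, 8, 4], [4, 4, 2]] = 2·[2, 1][2, 2, 1]ᵀ and M₂ = S₁ + S₂ = [[-6, 2, 0], [-6, 2, 0]] = (-2)·[1, 1][3, -1, 0]ᵀ, so take a₁ = [2, 1], b₁ = [2, 2, 1], a₂ = [1, 1], b₂ = [3, -1, 0].
Each slice is an integer combination of E₁ = a₁b₁ᵀ and E₂ = a₂b₂ᵀ: S₁ = E₁ + E₂, S₂ = −E₁ − 3·E₂, S₃ = −E₁ − E₂; reading off coefficients, c₁ = [1, -1, -1] and c₂ = [1, -3, -1].
Hence T = [2, 1] (x) [2, 2, 1] (x) [1, -1, -1] + [1, 1] (x) [3, -1, 0] (x) [1, -3, -1], so rank(T) ≤ 2.
These bounds meet, so rank(T) = 2.

rank(T) = 2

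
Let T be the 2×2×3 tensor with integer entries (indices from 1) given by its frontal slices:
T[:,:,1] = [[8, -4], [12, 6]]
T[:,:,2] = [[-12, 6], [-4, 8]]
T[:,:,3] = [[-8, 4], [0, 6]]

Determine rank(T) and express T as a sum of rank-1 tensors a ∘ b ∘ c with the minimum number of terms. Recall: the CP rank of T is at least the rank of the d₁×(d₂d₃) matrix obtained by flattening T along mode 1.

Lower bound: the mode-3 unfolding of T (rows indexed by k, columns by (i,j) = (1,1), (1,2), (2,1), (2,2)) is [[8, -4, 12, 6], [-12, 6, -4, 8], [-8, 4, 0, 6]].
There the 3×3 minor on rows k ∈ {1, 2, 3}, columns (i,j) ∈ {(1,1), (2,1), (2,2)} is det [[8, 12, 6], [-12, -4, 8], [-8, 0, 6]] = -288 ≠ 0, so this unfolding has rank ≥ 3; CP rank is at least every unfolding rank, so rank(T) ≥ 3. (This is only a lower bound: in general the CP rank may exceed every unfolding rank, so we still need to exhibit 3 rank-1 terms summing to T.)
Upper bound: T is a sum of 3 rank-1 terms, T = (0, 1) ∘ (1, 1) ∘ (8, 4, 4) + (1, 1) ∘ (2, -1) ∘ (0, -2, 0) + (2, 1) ∘ (2, -1) ∘ (2, -2, -2) (one valid choice — decompositions are not unique — normalised so each a, b is primitive with positive first nonzero entry; check it by expanding all entries), so rank(T) ≤ 3.
These bounds meet, so rank(T) = 3.

rank(T) = 3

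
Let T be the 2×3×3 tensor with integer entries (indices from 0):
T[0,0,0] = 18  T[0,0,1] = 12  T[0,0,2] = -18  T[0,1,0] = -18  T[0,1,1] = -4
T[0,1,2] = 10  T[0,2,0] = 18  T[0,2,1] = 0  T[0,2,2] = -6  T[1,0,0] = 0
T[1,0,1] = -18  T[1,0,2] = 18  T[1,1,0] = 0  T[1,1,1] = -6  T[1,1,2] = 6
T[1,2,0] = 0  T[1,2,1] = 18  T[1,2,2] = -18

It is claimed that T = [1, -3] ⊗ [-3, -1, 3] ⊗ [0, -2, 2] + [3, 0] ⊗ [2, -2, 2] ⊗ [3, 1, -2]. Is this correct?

Reconstruct entrywise from the claimed factors. For example, T[0,0,0] = 18 and Σₗ aₗ[0]bₗ[0]cₗ[0] = (1)·(-3)·(0) + (3)·(2)·(3) = 18; checking all 18 entries, every one matches. The claim holds.

Yes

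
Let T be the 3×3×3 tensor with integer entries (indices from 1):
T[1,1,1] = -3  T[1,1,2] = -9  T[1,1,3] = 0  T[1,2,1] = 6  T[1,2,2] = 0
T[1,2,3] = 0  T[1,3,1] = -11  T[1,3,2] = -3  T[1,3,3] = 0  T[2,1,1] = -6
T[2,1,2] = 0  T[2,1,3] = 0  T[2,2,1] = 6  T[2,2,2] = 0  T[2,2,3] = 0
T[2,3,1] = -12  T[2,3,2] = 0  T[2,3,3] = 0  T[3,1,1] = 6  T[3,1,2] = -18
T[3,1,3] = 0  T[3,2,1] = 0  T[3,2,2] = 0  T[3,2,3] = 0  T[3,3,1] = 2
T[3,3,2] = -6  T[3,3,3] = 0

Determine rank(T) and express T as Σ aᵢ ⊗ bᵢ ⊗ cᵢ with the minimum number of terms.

Lower bound: the mode-2 unfolding of T (rows indexed by j, columns by (i,k) = (1,1), (1,2), (1,3), (2,1), (2,2), (2,3), (3,1), (3,2), (3,3)) is [[-3, -9, 0, -6, 0, 0, 6, -18, 0], [6, 0, 0, 6, 0, 0, 0, 0, 0], [-11, -3, 0, -12, 0, 0, 2, -6, 0]].
There the 2×2 minor on rows j ∈ {1, 2}, columns (i,k) ∈ {(1,1), (1,2)} is det [[-3, -9], [6, 0]] = 54 ≠ 0, so this unfolding has rank ≥ 2; CP rank is at least every unfolding rank, so rank(T) ≥ 2. (This is only a lower bound: in general the CP rank may exceed every unfolding rank, so we still need to exhibit 2 rank-1 terms summing to T.)
Upper bound — finding two terms. Write S_k = T[:,:,k] for the frontal slices: S₁ = [[-3, 6, -11], [-6, 6, -12], [6, 0, 2]], S₂ = [[-9, 0, -3], [0, 0, 0], [-18, 0, -6]], S₃ = [[0, 0, 0], [0, 0, 0], [0, 0, 0]].
If T = a₁ ⊗ b₁ ⊗ c₁ + a₂ ⊗ b₂ ⊗ c₂ then each S_k = c₁[k]·a₁b₁ᵀ + c₂[k]·a₂b₂ᵀ. S₁ and S₂ are linearly independent, so a₁b₁ᵀ and a₂b₂ᵀ must span the same plane of matrices: they are the rank-1 matrices of the form x·S₁ + y·S₂.
The 2×2 minor of x·S₁ + y·S₂ on rows {1,2}, columns {1,2} is 18·x² − 54·xy = 18·(x − 3·y)(x), vanishing at (x:y) = (3:1) and (0:1).
M₁ = 3·S₁ + S₂ = [[-18, 18, -36], [-18, 18, -36], [0, 0, 0]] = (-18)·[1, 1, 0][1, -1, 2]ᵀ and M₂ = S₂ = [[-9, 0, -3], [0, 0, 0], [-18, 0, -6]] = (-3)·[1, 0, 2][3, 0, 1]ᵀ, so take a₁ = [1, 1, 0], b₁ = [1, -1, 2], a₂ = [1, 0, 2], b₂ = [3, 0, 1].
Each slice is an integer combination of E₁ = a₁b₁ᵀ and E₂ = a₂b₂ᵀ: S₁ = −6·E₁ + E₂, S₂ = −3·E₂, S₃ = 0; reading off coefficients, c₁ = [-6, 0, 0] and c₂ = [1, -3, 0].
Hence T = [1, 1, 0] ⊗ [1, -1, 2] ⊗ [-6, 0, 0] + [1, 0, 2] ⊗ [3, 0, 1] ⊗ [1, -3, 0], so rank(T) ≤ 2.
These bounds meet, so rank(T) = 2.

rank(T) = 2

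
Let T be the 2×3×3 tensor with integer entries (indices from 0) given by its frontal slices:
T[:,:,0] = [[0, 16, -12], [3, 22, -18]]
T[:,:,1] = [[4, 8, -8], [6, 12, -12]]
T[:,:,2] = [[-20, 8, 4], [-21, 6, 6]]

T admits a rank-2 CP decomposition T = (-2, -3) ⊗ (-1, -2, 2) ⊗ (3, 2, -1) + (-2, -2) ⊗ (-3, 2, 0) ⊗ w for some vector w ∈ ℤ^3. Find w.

Subtract the known terms from T to get the rank-1 residual R = (-2, -2) ⊗ (-3, 2, 0) ⊗ w, so R[i,j,k] = a[i]·b[j]·w[k]. Pick indices with nonzero a[0]·b[0] = (-2)·(-3) = 6. Only the fibre through (0,0,·) is needed: R[0,0,:] = T[0,0,:] − Σₗ aₗ[0]bₗ[0]cₗ = [0, 4, -20] − (-2)·(-1)·(3, 2, -1) = [-6, 0, -18]. Then w[k] = R[0,0,k] / 6 for each k, giving w = [-6, 0, -18] / 6 = (-1, 0, -3).

w = (-1, 0, -3)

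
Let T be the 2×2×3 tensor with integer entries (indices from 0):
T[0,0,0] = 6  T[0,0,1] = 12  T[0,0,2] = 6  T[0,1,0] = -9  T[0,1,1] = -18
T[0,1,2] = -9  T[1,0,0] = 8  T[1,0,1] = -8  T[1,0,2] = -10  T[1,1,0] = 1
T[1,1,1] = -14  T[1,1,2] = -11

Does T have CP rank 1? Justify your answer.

The mode-3 unfolding of T (rows indexed by k, columns by (i,j) = (0,0), (0,1), (1,0), (1,1)) is [[6, -9, 8, 1], [12, -18, -8, -14], [6, -9, -10, -11]].
There the 2×2 minor on rows k ∈ {0, 1}, columns (i,j) ∈ {(0,0), (1,0)} is det [[6, 8], [12, -8]] = -144 ≠ 0, so this unfolding has rank ≥ 2; CP rank is at least every unfolding rank, so rank(T) ≥ 2.
In particular rank(T) ≥ 2 > 1, so T is not rank-1.

No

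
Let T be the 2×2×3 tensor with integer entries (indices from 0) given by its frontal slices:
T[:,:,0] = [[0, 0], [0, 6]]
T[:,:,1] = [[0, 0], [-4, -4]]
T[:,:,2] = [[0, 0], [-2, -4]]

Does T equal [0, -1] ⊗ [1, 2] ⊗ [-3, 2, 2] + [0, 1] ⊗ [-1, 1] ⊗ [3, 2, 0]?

Reconstruct entry (1,1,0) from the claimed factors: Σₗ aₗ[1]bₗ[1]cₗ[0] = (-1)·(2)·(-3) + (1)·(1)·(3) = 9, but T[1,1,0] = 6. The claim is false.

No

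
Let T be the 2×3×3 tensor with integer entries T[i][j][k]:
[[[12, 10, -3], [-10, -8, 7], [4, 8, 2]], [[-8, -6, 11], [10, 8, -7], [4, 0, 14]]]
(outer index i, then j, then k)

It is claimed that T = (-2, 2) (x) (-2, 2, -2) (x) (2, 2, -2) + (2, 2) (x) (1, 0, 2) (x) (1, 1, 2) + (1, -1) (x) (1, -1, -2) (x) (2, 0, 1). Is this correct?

No

Reconstruct entry (0,2,0) from the claimed factors: Σₗ aₗ[0]bₗ[2]cₗ[0] = (-2)·(-2)·(2) + (2)·(2)·(1) + (1)·(-2)·(2) = 8, but T[0,2,0] = 4. The claim is false.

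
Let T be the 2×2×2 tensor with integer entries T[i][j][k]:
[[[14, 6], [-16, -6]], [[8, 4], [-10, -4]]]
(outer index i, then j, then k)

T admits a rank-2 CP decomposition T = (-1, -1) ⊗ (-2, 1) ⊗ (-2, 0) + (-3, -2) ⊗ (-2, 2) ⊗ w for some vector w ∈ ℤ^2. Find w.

Subtract the known terms from T to get the rank-1 residual R = (-3, -2) ⊗ (-2, 2) ⊗ w, so R[i,j,k] = a[i]·b[j]·w[k]. Pick indices with nonzero a[0]·b[0] = (-3)·(-2) = 6. Only the fibre through (0,0,·) is needed: R[0,0,:] = T[0,0,:] − Σₗ aₗ[0]bₗ[0]cₗ = [14, 6] − (-1)·(-2)·(-2, 0) = [18, 6]. Then w[k] = R[0,0,k] / 6 for each k, giving w = [18, 6] / 6 = (3, 1).

w = (3, 1)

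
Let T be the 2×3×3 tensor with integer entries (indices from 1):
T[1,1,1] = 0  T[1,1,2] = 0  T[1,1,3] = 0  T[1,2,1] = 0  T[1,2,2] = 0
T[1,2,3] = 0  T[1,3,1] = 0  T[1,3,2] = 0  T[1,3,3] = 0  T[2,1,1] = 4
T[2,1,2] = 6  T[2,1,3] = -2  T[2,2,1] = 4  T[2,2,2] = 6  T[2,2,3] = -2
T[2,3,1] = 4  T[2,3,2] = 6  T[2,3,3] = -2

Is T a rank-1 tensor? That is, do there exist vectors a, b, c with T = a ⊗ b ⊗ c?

If T = a ⊗ b ⊗ c then every fibre of T is a multiple of the corresponding factor, so read the factors off the fibres through the nonzero entry T[2,1,1] = 4.
The mode-1 fibre T[:,1,1] = [0, 4] gives a = [0, 1] (primitive direction); the mode-2 fibre T[2,:,1] = [4, 4, 4] gives b = [1, 1, 1]; then c[k] = T[2,1,k] / (a[2]·b[1]) = [4, 6, -2] / 1 = [4, 6, -2].
Expanding [0, 1] ⊗ [1, 1, 1] ⊗ [4, 6, -2] reproduces all 18 entries of T, so T = [0, 1] ⊗ [1, 1, 1] ⊗ [4, 6, -2] and rank(T) ≤ 1.
Equivalently every frontal slice T[:,:,k] is c[k] times the rank-1 matrix [0, 1] ⊗ [1, 1, 1]. So T has rank 1 (it is nonzero).

Yes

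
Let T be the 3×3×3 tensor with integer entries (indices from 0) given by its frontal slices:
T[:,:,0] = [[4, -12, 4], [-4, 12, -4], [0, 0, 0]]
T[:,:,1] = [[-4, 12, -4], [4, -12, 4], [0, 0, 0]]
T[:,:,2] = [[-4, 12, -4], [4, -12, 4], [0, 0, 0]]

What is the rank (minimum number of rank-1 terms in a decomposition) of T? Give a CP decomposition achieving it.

Lower bound: T ≠ 0 (e.g. T[0,0,0] = 4), so rank(T) ≥ 1.
Upper bound: the mode-1 fibre T[:,0,0] = [4, -4, 0] gives a = [1, -1, 0] (primitive direction); the mode-2 fibre T[0,:,0] = [4, -12, 4] gives b = [1, -3, 1]; then c[k] = T[0,0,k] / (a[0]·b[0]) = [4, -4, -4] / 1 = [4, -4, -4].
Expanding [1, -1, 0] ⊗ [1, -3, 1] ⊗ [4, -4, -4] reproduces all 27 entries of T, so T = [1, -1, 0] ⊗ [1, -3, 1] ⊗ [4, -4, -4] and rank(T) ≤ 1.
These bounds meet, so rank(T) = 1.

rank(T) = 1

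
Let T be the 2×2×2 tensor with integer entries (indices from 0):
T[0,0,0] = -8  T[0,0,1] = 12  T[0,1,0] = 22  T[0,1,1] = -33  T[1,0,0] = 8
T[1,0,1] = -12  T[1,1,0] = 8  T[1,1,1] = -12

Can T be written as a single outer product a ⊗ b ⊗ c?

No

The mode-2 unfolding of T (rows indexed by j, columns by (i,k) = (0,0), (0,1), (1,0), (1,1)) is [[-8, 12, 8, -12], [22, -33, 8, -12]].
There the 2×2 minor on rows j ∈ {0, 1}, columns (i,k) ∈ {(0,0), (1,0)} is det [[-8, 8], [22, 8]] = -240 ≠ 0, so this unfolding has rank ≥ 2; CP rank is at least every unfolding rank, so rank(T) ≥ 2.
In particular rank(T) ≥ 2 > 1, so T is not rank-1.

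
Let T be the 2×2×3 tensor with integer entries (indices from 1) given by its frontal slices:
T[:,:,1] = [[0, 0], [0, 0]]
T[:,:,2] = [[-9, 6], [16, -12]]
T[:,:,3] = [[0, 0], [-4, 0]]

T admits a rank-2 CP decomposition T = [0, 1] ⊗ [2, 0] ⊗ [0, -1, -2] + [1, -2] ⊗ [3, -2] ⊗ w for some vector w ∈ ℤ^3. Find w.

Subtract the known terms from T to get the rank-1 residual R = [1, -2] ⊗ [3, -2] ⊗ w, so R[i,j,k] = a[i]·b[j]·w[k]. Pick indices with nonzero a[1]·b[1] = (1)·(3) = 3. Only the fibre through (1,1,·) is needed: R[1,1,:] = T[1,1,:] − Σₗ aₗ[1]bₗ[1]cₗ = [0, -9, 0] − (0)·(2)·[0, -1, -2] = [0, -9, 0]. Then w[k] = R[1,1,k] / 3 for each k, giving w = [0, -9, 0] / 3 = [0, -3, 0].

w = [0, -3, 0]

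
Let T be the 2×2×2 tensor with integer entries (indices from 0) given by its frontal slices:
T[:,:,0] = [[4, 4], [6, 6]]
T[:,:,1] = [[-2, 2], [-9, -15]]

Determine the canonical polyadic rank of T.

2

Lower bound: the mode-1 unfolding of T (rows indexed by i, columns by (j,k) = (0,0), (0,1), (1,0), (1,1)) is [[4, -2, 4, 2], [6, -9, 6, -15]].
There the 2×2 minor on rows i ∈ {0, 1}, columns (j,k) ∈ {(0,0), (0,1)} is det [[4, -2], [6, -9]] = -24 ≠ 0, so this unfolding has rank ≥ 2; CP rank is at least every unfolding rank, so rank(T) ≥ 2. (Unfolding ranks only ever bound the CP rank from below — rank(T) can be strictly larger than all of them — so the matching upper bound has to come from an explicit 2-term decomposition.)
Upper bound — finding two terms. Write S_k = T[:,:,k] for the frontal slices: S₀ = [[4, 4], [6, 6]], S₁ = [[-2, 2], [-9, -15]].
If T = a₁ (x) b₁ (x) c₁ + a₂ (x) b₂ (x) c₂ then each S_k = c₁[k]·a₁b₁ᵀ + c₂[k]·a₂b₂ᵀ. S₀ and S₁ are linearly independent, so a₁b₁ᵀ and a₂b₂ᵀ must span the same plane of matrices: they are the rank-1 matrices of the form x·S₀ + y·S₁.
det(x·S₀ + y·S₁) is −48·xy + 48·y² = (-48)·(x − y)(y), vanishing at (x:y) = (1:1) and (1:0).
M₁ = S₀ + S₁ = [[2, 6], [-3, -9]] = [2, -3][1, 3]ᵀ and M₂ = S₀ = [[4, 4], [6, 6]] = 2·[2, 3][1, 1]ᵀ, so take a₁ = [2, -3], b₁ = [1, 3], a₂ = [2, 3], b₂ = [1, 1].
Each slice is an integer combination of E₁ = a₁b₁ᵀ and E₂ = a₂b₂ᵀ: S₀ = 2·E₂, S₁ = E₁ − 2·E₂; reading off coefficients, c₁ = [0, 1] and c₂ = [2, -2].
Hence T = [2, -3] (x) [1, 3] (x) [0, 1] + [2, 3] (x) [1, 1] (x) [2, -2], so rank(T) ≤ 2.
These bounds meet, so rank(T) = 2.
Check entry T[0,1,0] = 4: (2)·(3)·(0) + (2)·(1)·(2) = 4.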